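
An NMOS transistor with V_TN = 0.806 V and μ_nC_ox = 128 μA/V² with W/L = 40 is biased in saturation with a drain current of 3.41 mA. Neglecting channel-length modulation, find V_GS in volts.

V_GS = 1.96 V

k_n = μ_nC_ox · (W/L) = 5.12 mA/V².
In saturation I_D = ½ k_n (V_GS − V_TN)², so V_GS − V_TN = √(2 I_D / k_n) = √(2 × 3.41 / 5.12) = 1.15 V.
V_GS = 0.806 + 1.15 = 1.96 V.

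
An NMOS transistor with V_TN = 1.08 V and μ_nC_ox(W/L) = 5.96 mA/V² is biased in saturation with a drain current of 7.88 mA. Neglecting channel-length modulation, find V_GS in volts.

In saturation I_D = ½ k_n (V_GS − V_TN)², so V_GS − V_TN = √(2 I_D / k_n) = √(2 × 7.88 / 5.96) = 1.63 V.
V_GS = 1.08 + 1.63 = 2.71 V.

V_GS = 2.71 V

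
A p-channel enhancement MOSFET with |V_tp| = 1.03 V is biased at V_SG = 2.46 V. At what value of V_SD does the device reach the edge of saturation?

The boundary between triode and saturation is V_SD = V_SG − |V_tp| = V_ov.
V_ov = 2.46 − 1.03 = 1.43 V.

V_SD,sat = 1.43 V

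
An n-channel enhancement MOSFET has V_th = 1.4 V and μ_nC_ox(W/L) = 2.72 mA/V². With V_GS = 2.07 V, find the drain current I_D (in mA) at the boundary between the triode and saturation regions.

I_D = 0.611 mA

At the boundary V_DS = V_ov = V_GS − V_th = 2.07 − 1.4 = 0.67 V.
I_D = ½ k_n V_ov² = 0.5 × 2.72 × 0.67² = 0.611 mA.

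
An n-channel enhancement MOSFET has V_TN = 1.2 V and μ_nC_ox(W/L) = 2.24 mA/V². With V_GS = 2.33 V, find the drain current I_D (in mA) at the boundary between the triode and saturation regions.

I_D = 1.43 mA

At the boundary V_DS = V_ov = V_GS − V_TN = 2.33 − 1.2 = 1.13 V.
I_D = ½ k_n V_ov² = 0.5 × 2.24 × 1.13² = 1.43 mA.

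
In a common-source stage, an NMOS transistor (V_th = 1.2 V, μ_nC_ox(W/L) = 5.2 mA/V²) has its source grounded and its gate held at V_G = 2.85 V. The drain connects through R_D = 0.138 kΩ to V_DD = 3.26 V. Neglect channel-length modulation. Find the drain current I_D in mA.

I_D = 7.08 mA

V_GS = V_G = 2.85 V, so V_ov = 2.85 − 1.2 = 1.65 V.
Assume saturation: I_D = ½ k_n V_ov² = 0.5 × 5.2 × 1.65² = 7.08 mA, giving V_DS = V_DD − I_D R_D = 3.26 − 7.08 × 0.138 = 2.28 V.
V_DS = 2.28 V ≥ V_ov = 1.65 V, confirming saturation.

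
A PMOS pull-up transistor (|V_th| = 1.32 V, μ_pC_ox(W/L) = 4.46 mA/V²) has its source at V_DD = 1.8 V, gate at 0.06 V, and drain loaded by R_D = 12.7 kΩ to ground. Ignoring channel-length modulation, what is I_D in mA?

I_D = 0.135 mA

V_SG = V_DD − V_G = 1.8 − 0.06 = 1.74 V, so V_ov = 1.74 − 1.32 = 0.42 V.
Assume saturation: I_D = ½ k_p V_ov² = 0.5 × 4.46 × 0.42² = 0.393 mA, giving V_SD = V_DD − I_D R_D = 1.8 − 0.393 × 12.7 = -3.2 V.
But -3.2 V < V_ov = 0.42 V, so the device is actually in triode.
In triode I_D = k_p[V_ov V_SD − ½ V_SD²] and I_D = (V_DD − V_SD)/R_D. Equating: 28.3 V_SD² − 24.79 V_SD + 1.8 = 0, giving V_SD = 0.0799 V (the root below V_ov).
I_D = (1.8 − 0.0799) / 12.7 = 0.135 mA.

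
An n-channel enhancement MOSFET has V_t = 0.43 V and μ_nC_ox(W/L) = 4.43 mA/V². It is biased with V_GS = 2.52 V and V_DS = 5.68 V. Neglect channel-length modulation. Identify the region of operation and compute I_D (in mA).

V_ov = V_GS − V_t = 2.52 − 0.43 = 2.09 V.
Since V_DS = 5.68 V ≥ V_ov = 2.09 V, the device is in saturation.
I_D = ½ k_n V_ov² = 0.5 × 4.43 × 2.09² = 9.68 mA.

Saturation; I_D = 9.68 mA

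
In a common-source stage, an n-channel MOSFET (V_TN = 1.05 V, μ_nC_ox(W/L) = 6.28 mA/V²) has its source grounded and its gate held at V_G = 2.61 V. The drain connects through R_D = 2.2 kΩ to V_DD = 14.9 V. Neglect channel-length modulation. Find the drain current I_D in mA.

I_D = 6.35 mA

V_GS = V_G = 2.61 V, so V_ov = 2.61 − 1.05 = 1.56 V.
Assume saturation: I_D = ½ k_n V_ov² = 0.5 × 6.28 × 1.56² = 7.64 mA, giving V_DS = V_DD − I_D R_D = 14.9 − 7.64 × 2.2 = -1.91 V.
But -1.91 V < V_ov = 1.56 V, so the device is actually in triode.
In triode I_D = k_n[V_ov V_DS − ½ V_DS²] and I_D = (V_DD − V_DS)/R_D. Equating: 6.91 V_DS² − 22.55 V_DS + 14.9 = 0, giving V_DS = 0.92 V (the root below V_ov).
I_D = (14.9 − 0.92) / 2.2 = 6.35 mA.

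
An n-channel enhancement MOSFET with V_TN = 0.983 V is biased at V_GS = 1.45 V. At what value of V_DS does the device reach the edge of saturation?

The boundary between triode and saturation is V_DS = V_GS − V_TN = V_ov.
V_ov = 1.45 − 0.983 = 0.467 V.

V_DS,sat = 0.467 V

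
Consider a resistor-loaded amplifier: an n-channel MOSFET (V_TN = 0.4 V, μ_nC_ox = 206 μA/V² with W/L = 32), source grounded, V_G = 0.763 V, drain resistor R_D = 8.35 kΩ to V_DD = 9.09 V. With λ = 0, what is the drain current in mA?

I_D = 0.434 mA

V_GS = V_G = 0.763 V, so V_ov = 0.763 − 0.4 = 0.363 V.
k_n = μ_nC_ox · (W/L) = 6.592 mA/V².
Assume saturation: I_D = ½ k_n V_ov² = 0.5 × 6.592 × 0.363² = 0.434 mA, giving V_DS = V_DD − I_D R_D = 9.09 − 0.434 × 8.35 = 5.46 V.
V_DS = 5.46 V ≥ V_ov = 0.363 V, confirming saturation.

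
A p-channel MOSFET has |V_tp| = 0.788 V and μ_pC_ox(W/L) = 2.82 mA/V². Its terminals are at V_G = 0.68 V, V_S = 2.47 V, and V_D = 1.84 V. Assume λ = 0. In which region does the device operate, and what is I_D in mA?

Triode; I_D = 1.22 mA

V_SG = V_S − V_G = 2.47 − 0.68 = 1.79 V; V_SD = V_S − V_D = 2.47 − 1.84 = 0.63 V.
V_ov = V_SG − |V_tp| = 1.79 − 0.788 = 1 V.
Since V_SD = 0.63 V < V_ov = 1 V, the device is in the triode region.
I_D = k_p [V_ov · V_SD − ½ V_SD²] = 2.82 × [1 × 0.63 − 0.5 × 0.63²] = 1.22 mA.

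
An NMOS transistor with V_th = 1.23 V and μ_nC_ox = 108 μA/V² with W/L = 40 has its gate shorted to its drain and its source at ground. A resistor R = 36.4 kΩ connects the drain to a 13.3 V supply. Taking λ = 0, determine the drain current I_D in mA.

With gate tied to drain, V_GS = V_DS ≥ V_GS − V_th, so the device is in saturation.
k_n = μ_nC_ox · (W/L) = 4.32 mA/V².
KCL at the drain: ½ k_n (V_GS − V_th)² = (V_DD − V_GS)/R.
Let x = V_GS − 1.23. Then 78.6 x² + x − 12.07 = 0, giving x = 0.386 V (positive root), so V_GS = 1.62 V.
I_D = (V_DD − V_GS)/R = (13.3 − 1.62) / 36.4 = 0.321 mA.

I_D = 0.321 mA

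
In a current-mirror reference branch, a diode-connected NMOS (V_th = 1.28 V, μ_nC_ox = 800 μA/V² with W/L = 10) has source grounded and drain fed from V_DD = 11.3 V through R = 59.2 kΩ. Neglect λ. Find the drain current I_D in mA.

I_D = 0.166 mA

With gate tied to drain, V_GS = V_DS ≥ V_GS − V_th, so the device is in saturation.
k_n = μ_nC_ox · (W/L) = 8 mA/V².
KCL at the drain: ½ k_n (V_GS − V_th)² = (V_DD − V_GS)/R.
Let x = V_GS − 1.28. Then 237 x² + x − 10.02 = 0, giving x = 0.204 V (positive root), so V_GS = 1.48 V.
I_D = (V_DD − V_GS)/R = (11.3 − 1.48) / 59.2 = 0.166 mA.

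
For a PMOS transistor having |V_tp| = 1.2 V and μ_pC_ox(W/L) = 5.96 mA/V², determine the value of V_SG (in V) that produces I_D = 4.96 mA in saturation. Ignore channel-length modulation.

In saturation I_D = ½ k_p (V_SG − |V_tp|)², so V_SG − |V_tp| = √(2 I_D / k_p) = √(2 × 4.96 / 5.96) = 1.29 V.
V_SG = 1.2 + 1.29 = 2.49 V.

V_SG = 2.49 V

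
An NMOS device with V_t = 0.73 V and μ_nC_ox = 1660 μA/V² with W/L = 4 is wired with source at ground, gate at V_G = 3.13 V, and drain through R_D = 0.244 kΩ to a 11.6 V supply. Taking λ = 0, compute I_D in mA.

I_D = 19.1 mA

V_GS = V_G = 3.13 V, so V_ov = 3.13 − 0.73 = 2.4 V.
k_n = μ_nC_ox · (W/L) = 6.64 mA/V².
Assume saturation: I_D = ½ k_n V_ov² = 0.5 × 6.64 × 2.4² = 19.1 mA, giving V_DS = V_DD − I_D R_D = 11.6 − 19.1 × 0.244 = 6.93 V.
V_DS = 6.93 V ≥ V_ov = 2.4 V, confirming saturation.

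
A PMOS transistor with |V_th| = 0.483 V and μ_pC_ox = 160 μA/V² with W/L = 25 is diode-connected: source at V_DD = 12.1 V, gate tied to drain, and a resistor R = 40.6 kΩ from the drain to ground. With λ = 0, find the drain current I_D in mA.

With gate tied to drain, V_SG = V_SD ≥ V_SG − |V_th|, so the device is in saturation.
k_p = μ_pC_ox · (W/L) = 4 mA/V².
KCL at the drain: ½ k_p (V_SG − |V_th|)² = (V_DD − V_SG)/R.
Let x = V_SG − 0.483. Then 81.2 x² + x − 11.62 = 0, giving x = 0.372 V (positive root), so V_SG = 0.855 V.
I_D = (V_DD − V_SG)/R = (12.1 − 0.855) / 40.6 = 0.277 mA.

I_D = 0.277 mA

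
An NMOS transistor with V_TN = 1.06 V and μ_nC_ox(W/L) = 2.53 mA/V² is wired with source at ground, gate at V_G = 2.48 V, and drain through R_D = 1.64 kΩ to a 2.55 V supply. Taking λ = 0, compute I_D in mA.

V_GS = V_G = 2.48 V, so V_ov = 2.48 − 1.06 = 1.42 V.
Assume saturation: I_D = ½ k_n V_ov² = 0.5 × 2.53 × 1.42² = 2.55 mA, giving V_DS = V_DD − I_D R_D = 2.55 − 2.55 × 1.64 = -1.63 V.
But -1.63 V < V_ov = 1.42 V, so the device is actually in triode.
In triode I_D = k_n[V_ov V_DS − ½ V_DS²] and I_D = (V_DD − V_DS)/R_D. Equating: 2.07 V_DS² − 6.892 V_DS + 2.55 = 0, giving V_DS = 0.424 V (the root below V_ov).
I_D = (2.55 − 0.424) / 1.64 = 1.3 mA.

I_D = 1.30 mA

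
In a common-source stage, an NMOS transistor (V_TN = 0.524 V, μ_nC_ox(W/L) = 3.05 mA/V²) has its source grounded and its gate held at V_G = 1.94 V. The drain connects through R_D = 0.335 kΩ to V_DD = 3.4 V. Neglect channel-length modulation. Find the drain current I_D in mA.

I_D = 3.06 mA

V_GS = V_G = 1.94 V, so V_ov = 1.94 − 0.524 = 1.42 V.
Assume saturation: I_D = ½ k_n V_ov² = 0.5 × 3.05 × 1.42² = 3.06 mA, giving V_DS = V_DD − I_D R_D = 3.4 − 3.06 × 0.335 = 2.38 V.
V_DS = 2.38 V ≥ V_ov = 1.42 V, confirming saturation.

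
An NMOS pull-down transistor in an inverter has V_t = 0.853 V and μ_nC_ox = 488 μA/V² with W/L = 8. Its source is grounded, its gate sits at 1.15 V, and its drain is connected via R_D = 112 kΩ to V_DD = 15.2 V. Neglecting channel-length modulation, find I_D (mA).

I_D = 0.134 mA

V_GS = V_G = 1.15 V, so V_ov = 1.15 − 0.853 = 0.297 V.
k_n = μ_nC_ox · (W/L) = 3.904 mA/V².
Assume saturation: I_D = ½ k_n V_ov² = 0.5 × 3.904 × 0.297² = 0.172 mA, giving V_DS = V_DD − I_D R_D = 15.2 − 0.172 × 112 = -4.08 V.
But -4.08 V < V_ov = 0.297 V, so the device is actually in triode.
In triode I_D = k_n[V_ov V_DS − ½ V_DS²] and I_D = (V_DD − V_DS)/R_D. Equating: 219 V_DS² − 130.9 V_DS + 15.2 = 0, giving V_DS = 0.158 V (the root below V_ov).
I_D = (15.2 − 0.158) / 112 = 0.134 mA.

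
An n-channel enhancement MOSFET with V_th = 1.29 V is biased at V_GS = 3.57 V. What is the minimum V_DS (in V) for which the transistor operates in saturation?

The boundary between triode and saturation is V_DS = V_GS − V_th = V_ov.
V_ov = 3.57 − 1.29 = 2.28 V.

V_DS,sat = 2.28 V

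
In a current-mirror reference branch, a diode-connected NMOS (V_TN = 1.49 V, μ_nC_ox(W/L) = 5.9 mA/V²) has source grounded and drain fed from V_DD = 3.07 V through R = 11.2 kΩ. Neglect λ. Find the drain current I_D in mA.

I_D = 0.123 mA

With gate tied to drain, V_GS = V_DS ≥ V_GS − V_TN, so the device is in saturation.
KCL at the drain: ½ k_n (V_GS − V_TN)² = (V_DD − V_GS)/R.
Let x = V_GS − 1.49. Then 33 x² + x − 1.58 = 0, giving x = 0.204 V (positive root), so V_GS = 1.69 V.
I_D = (V_DD − V_GS)/R = (3.07 − 1.69) / 11.2 = 0.123 mA.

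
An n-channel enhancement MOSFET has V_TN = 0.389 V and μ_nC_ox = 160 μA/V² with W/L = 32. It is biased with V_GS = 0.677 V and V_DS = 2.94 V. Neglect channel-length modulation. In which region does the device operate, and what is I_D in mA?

Saturation; I_D = 0.212 mA

k_n = μ_nC_ox · (W/L) = 5.12 mA/V².
V_ov = V_GS − V_TN = 0.677 − 0.389 = 0.288 V.
Since V_DS = 2.94 V ≥ V_ov = 0.288 V, the device is in saturation.
I_D = ½ k_n V_ov² = 0.5 × 5.12 × 0.288² = 0.212 mA.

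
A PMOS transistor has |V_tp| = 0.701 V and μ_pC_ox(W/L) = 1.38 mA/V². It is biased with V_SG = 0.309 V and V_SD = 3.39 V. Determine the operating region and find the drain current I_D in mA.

Cutoff; I_D = 0 mA

V_SG = 0.309 V < |V_tp| = 0.701 V, so the transistor is in cutoff.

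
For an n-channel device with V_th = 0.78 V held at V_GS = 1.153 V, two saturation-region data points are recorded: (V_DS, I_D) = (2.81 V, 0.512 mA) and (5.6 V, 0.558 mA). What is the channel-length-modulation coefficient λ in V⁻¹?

With V_GS fixed, I_D ∝ (1 + λ V_DS) in saturation, so I_D2/I_D1 = (1 + λ V_DS2)/(1 + λ V_DS1).
0.558/0.512 = 1.09 = (1 + 5.6 λ)/(1 + 2.81 λ).
Solving: λ (I_D1 V_DS2 − I_D2 V_DS1) = I_D2 − I_D1, so λ = (0.558 − 0.512) / (0.512 × 5.6 − 0.558 × 2.81) = 0.046 / 1.3 = 0.0354 V⁻¹.

λ = 0.0354 V⁻¹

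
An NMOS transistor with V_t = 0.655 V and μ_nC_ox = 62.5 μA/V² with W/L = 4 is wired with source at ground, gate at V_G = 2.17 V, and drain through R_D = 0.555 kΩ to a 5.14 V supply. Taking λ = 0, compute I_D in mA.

V_GS = V_G = 2.17 V, so V_ov = 2.17 − 0.655 = 1.51 V.
k_n = μ_nC_ox · (W/L) = 0.25 mA/V².
Assume saturation: I_D = ½ k_n V_ov² = 0.5 × 0.25 × 1.51² = 0.287 mA, giving V_DS = V_DD − I_D R_D = 5.14 − 0.287 × 0.555 = 4.98 V.
V_DS = 4.98 V ≥ V_ov = 1.51 V, confirming saturation.

I_D = 0.287 mA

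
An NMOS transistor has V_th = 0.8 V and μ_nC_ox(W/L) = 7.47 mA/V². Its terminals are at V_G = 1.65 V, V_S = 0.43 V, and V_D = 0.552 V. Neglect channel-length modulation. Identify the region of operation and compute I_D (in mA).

V_GS = V_G − V_S = 1.65 − 0.43 = 1.22 V; V_DS = V_D − V_S = 0.552 − 0.43 = 0.122 V.
V_ov = V_GS − V_th = 1.22 − 0.8 = 0.42 V.
Since V_DS = 0.122 V < V_ov = 0.42 V, the device is in the triode region.
I_D = k_n [V_ov · V_DS − ½ V_DS²] = 7.47 × [0.42 × 0.122 − 0.5 × 0.122²] = 0.327 mA.

Triode; I_D = 0.327 mA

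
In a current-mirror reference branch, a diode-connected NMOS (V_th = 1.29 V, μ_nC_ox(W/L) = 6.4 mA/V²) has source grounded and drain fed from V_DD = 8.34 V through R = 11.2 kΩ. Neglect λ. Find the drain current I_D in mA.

I_D = 0.591 mA

With gate tied to drain, V_GS = V_DS ≥ V_GS − V_th, so the device is in saturation.
KCL at the drain: ½ k_n (V_GS − V_th)² = (V_DD − V_GS)/R.
Let x = V_GS − 1.29. Then 35.8 x² + x − 7.05 = 0, giving x = 0.43 V (positive root), so V_GS = 1.72 V.
I_D = (V_DD − V_GS)/R = (8.34 − 1.72) / 11.2 = 0.591 mA.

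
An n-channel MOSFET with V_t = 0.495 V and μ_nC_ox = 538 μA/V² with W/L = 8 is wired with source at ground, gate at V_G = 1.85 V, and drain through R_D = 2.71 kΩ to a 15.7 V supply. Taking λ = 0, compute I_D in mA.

I_D = 3.95 mA

V_GS = V_G = 1.85 V, so V_ov = 1.85 − 0.495 = 1.35 V.
k_n = μ_nC_ox · (W/L) = 4.304 mA/V².
Assume saturation: I_D = ½ k_n V_ov² = 0.5 × 4.304 × 1.35² = 3.95 mA, giving V_DS = V_DD − I_D R_D = 15.7 − 3.95 × 2.71 = 4.99 V.
V_DS = 4.99 V ≥ V_ov = 1.35 V, confirming saturation.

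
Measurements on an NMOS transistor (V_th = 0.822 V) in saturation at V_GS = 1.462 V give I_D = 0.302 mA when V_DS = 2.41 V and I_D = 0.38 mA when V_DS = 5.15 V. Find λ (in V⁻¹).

With V_GS fixed, I_D ∝ (1 + λ V_DS) in saturation, so I_D2/I_D1 = (1 + λ V_DS2)/(1 + λ V_DS1).
0.38/0.302 = 1.258 = (1 + 5.15 λ)/(1 + 2.41 λ).
Solving: λ (I_D1 V_DS2 − I_D2 V_DS1) = I_D2 − I_D1, so λ = (0.38 − 0.302) / (0.302 × 5.15 − 0.38 × 2.41) = 0.078 / 0.64 = 0.122 V⁻¹.

λ = 0.122 V⁻¹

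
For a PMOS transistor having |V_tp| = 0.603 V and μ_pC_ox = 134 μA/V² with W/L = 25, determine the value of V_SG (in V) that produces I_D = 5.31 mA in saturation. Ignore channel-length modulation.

V_SG = 2.38 V

k_p = μ_pC_ox · (W/L) = 3.35 mA/V².
In saturation I_D = ½ k_p (V_SG − |V_tp|)², so V_SG − |V_tp| = √(2 I_D / k_p) = √(2 × 5.31 / 3.35) = 1.78 V.
V_SG = 0.603 + 1.78 = 2.38 V.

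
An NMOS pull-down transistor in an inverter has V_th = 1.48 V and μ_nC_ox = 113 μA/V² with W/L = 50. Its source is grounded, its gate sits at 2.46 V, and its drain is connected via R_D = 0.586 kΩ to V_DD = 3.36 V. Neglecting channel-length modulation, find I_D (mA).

I_D = 2.71 mA

V_GS = V_G = 2.46 V, so V_ov = 2.46 − 1.48 = 0.98 V.
k_n = μ_nC_ox · (W/L) = 5.65 mA/V².
Assume saturation: I_D = ½ k_n V_ov² = 0.5 × 5.65 × 0.98² = 2.71 mA, giving V_DS = V_DD − I_D R_D = 3.36 − 2.71 × 0.586 = 1.77 V.
V_DS = 1.77 V ≥ V_ov = 0.98 V, confirming saturation.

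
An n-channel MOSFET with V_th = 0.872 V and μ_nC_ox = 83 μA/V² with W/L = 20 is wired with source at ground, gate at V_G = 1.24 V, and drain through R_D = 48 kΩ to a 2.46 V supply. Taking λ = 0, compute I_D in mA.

I_D = 0.0493 mA

V_GS = V_G = 1.24 V, so V_ov = 1.24 − 0.872 = 0.368 V.
k_n = μ_nC_ox · (W/L) = 1.66 mA/V².
Assume saturation: I_D = ½ k_n V_ov² = 0.5 × 1.66 × 0.368² = 0.112 mA, giving V_DS = V_DD − I_D R_D = 2.46 − 0.112 × 48 = -2.94 V.
But -2.94 V < V_ov = 0.368 V, so the device is actually in triode.
In triode I_D = k_n[V_ov V_DS − ½ V_DS²] and I_D = (V_DD − V_DS)/R_D. Equating: 39.8 V_DS² − 30.32 V_DS + 2.46 = 0, giving V_DS = 0.0923 V (the root below V_ov).
I_D = (2.46 − 0.0923) / 48 = 0.0493 mA.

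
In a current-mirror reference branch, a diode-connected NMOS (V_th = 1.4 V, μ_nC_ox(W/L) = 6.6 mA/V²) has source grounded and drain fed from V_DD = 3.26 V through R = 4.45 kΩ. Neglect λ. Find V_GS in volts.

V_GS = 1.72 V

With gate tied to drain, V_GS = V_DS ≥ V_GS − V_th, so the device is in saturation.
KCL at the drain: ½ k_n (V_GS − V_th)² = (V_DD − V_GS)/R.
Let x = V_GS − 1.4. Then 14.7 x² + x − 1.86 = 0, giving x = 0.323 V (positive root), so V_GS = 1.72 V.
I_D = (V_DD − V_GS)/R = (3.26 − 1.72) / 4.45 = 0.345 mA.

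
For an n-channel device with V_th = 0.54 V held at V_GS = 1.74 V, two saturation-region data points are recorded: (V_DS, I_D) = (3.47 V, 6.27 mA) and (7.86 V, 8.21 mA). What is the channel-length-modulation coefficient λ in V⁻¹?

λ = 0.0933 V⁻¹

With V_GS fixed, I_D ∝ (1 + λ V_DS) in saturation, so I_D2/I_D1 = (1 + λ V_DS2)/(1 + λ V_DS1).
8.21/6.27 = 1.309 = (1 + 7.86 λ)/(1 + 3.47 λ).
Solving: λ (I_D1 V_DS2 − I_D2 V_DS1) = I_D2 − I_D1, so λ = (8.21 − 6.27) / (6.27 × 7.86 − 8.21 × 3.47) = 1.94 / 20.8 = 0.0933 V⁻¹.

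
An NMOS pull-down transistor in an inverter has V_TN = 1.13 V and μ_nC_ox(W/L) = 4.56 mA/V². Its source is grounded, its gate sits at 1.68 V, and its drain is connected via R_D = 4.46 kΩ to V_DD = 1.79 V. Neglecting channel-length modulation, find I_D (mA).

I_D = 0.363 mA

V_GS = V_G = 1.68 V, so V_ov = 1.68 − 1.13 = 0.55 V.
Assume saturation: I_D = ½ k_n V_ov² = 0.5 × 4.56 × 0.55² = 0.69 mA, giving V_DS = V_DD − I_D R_D = 1.79 − 0.69 × 4.46 = -1.29 V.
But -1.29 V < V_ov = 0.55 V, so the device is actually in triode.
In triode I_D = k_n[V_ov V_DS − ½ V_DS²] and I_D = (V_DD − V_DS)/R_D. Equating: 10.2 V_DS² − 12.19 V_DS + 1.79 = 0, giving V_DS = 0.171 V (the root below V_ov).
I_D = (1.79 − 0.171) / 4.46 = 0.363 mA.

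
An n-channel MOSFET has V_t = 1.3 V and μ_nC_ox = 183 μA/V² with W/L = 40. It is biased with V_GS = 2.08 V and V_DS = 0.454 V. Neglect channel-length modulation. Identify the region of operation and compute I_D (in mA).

Triode; I_D = 1.84 mA

k_n = μ_nC_ox · (W/L) = 7.32 mA/V².
V_ov = V_GS − V_t = 2.08 − 1.3 = 0.78 V.
Since V_DS = 0.454 V < V_ov = 0.78 V, the device is in the triode region.
I_D = k_n [V_ov · V_DS − ½ V_DS²] = 7.32 × [0.78 × 0.454 − 0.5 × 0.454²] = 1.84 mA.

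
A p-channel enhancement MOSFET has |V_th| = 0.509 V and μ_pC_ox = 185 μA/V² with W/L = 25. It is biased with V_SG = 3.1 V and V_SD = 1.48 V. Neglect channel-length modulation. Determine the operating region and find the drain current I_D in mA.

k_p = μ_pC_ox · (W/L) = 4.625 mA/V².
V_ov = V_SG − |V_th| = 3.1 − 0.509 = 2.59 V.
Since V_SD = 1.48 V < V_ov = 2.59 V, the device is in the triode region.
I_D = k_p [V_ov · V_SD − ½ V_SD²] = 4.625 × [2.59 × 1.48 − 0.5 × 1.48²] = 12.7 mA.

Triode; I_D = 12.7 mA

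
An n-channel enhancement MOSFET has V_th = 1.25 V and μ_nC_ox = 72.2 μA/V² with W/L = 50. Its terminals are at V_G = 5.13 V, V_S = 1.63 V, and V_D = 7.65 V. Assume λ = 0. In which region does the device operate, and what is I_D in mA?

V_GS = V_G − V_S = 5.13 − 1.63 = 3.5 V; V_DS = V_D − V_S = 7.65 − 1.63 = 6.02 V.
k_n = μ_nC_ox · (W/L) = 3.61 mA/V².
V_ov = V_GS − V_th = 3.5 − 1.25 = 2.25 V.
Since V_DS = 6.02 V ≥ V_ov = 2.25 V, the device is in saturation.
I_D = ½ k_n V_ov² = 0.5 × 3.61 × 2.25² = 9.14 mA.

Saturation; I_D = 9.14 mA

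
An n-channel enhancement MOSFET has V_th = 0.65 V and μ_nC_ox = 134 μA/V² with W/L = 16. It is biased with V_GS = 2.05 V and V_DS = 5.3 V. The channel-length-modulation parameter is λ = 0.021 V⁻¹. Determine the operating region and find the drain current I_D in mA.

k_n = μ_nC_ox · (W/L) = 2.144 mA/V².
V_ov = V_GS − V_th = 2.05 − 0.65 = 1.4 V.
Since V_DS = 5.3 V ≥ V_ov = 1.4 V, the device is in saturation.
I_D = ½ k_n V_ov² (1 + λ V_DS) = 0.5 × 2.144 × 1.4² × (1 + 0.021 × 5.3) = 2.33 mA.

Saturation; I_D = 2.33 mA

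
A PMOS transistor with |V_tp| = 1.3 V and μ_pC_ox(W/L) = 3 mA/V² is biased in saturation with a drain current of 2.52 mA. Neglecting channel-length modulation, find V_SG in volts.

V_SG = 2.60 V

In saturation I_D = ½ k_p (V_SG − |V_tp|)², so V_SG − |V_tp| = √(2 I_D / k_p) = √(2 × 2.52 / 3) = 1.3 V.
V_SG = 1.3 + 1.3 = 2.6 V.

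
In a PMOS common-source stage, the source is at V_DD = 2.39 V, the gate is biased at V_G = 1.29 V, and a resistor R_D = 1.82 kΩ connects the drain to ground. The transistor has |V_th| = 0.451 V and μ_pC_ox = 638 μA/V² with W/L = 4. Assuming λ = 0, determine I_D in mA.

I_D = 0.537 mA

V_SG = V_DD − V_G = 2.39 − 1.29 = 1.1 V, so V_ov = 1.1 − 0.451 = 0.649 V.
k_p = μ_pC_ox · (W/L) = 2.552 mA/V².
Assume saturation: I_D = ½ k_p V_ov² = 0.5 × 2.552 × 0.649² = 0.537 mA, giving V_SD = V_DD − I_D R_D = 2.39 − 0.537 × 1.82 = 1.41 V.
V_SD = 1.41 V ≥ V_ov = 0.649 V, confirming saturation.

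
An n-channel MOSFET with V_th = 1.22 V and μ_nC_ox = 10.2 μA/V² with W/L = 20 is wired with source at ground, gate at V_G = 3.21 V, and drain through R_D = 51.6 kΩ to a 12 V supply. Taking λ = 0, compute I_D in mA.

I_D = 0.220 mA

V_GS = V_G = 3.21 V, so V_ov = 3.21 − 1.22 = 1.99 V.
k_n = μ_nC_ox · (W/L) = 0.204 mA/V².
Assume saturation: I_D = ½ k_n V_ov² = 0.5 × 0.204 × 1.99² = 0.404 mA, giving V_DS = V_DD − I_D R_D = 12 − 0.404 × 51.6 = -8.84 V.
But -8.84 V < V_ov = 1.99 V, so the device is actually in triode.
In triode I_D = k_n[V_ov V_DS − ½ V_DS²] and I_D = (V_DD − V_DS)/R_D. Equating: 5.26 V_DS² − 21.95 V_DS + 12 = 0, giving V_DS = 0.647 V (the root below V_ov).
I_D = (12 − 0.647) / 51.6 = 0.22 mA.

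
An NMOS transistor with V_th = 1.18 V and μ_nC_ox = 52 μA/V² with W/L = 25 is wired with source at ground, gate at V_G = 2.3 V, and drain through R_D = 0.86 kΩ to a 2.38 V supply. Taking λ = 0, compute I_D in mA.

V_GS = V_G = 2.3 V, so V_ov = 2.3 − 1.18 = 1.12 V.
k_n = μ_nC_ox · (W/L) = 1.3 mA/V².
Assume saturation: I_D = ½ k_n V_ov² = 0.5 × 1.3 × 1.12² = 0.815 mA, giving V_DS = V_DD − I_D R_D = 2.38 − 0.815 × 0.86 = 1.68 V.
V_DS = 1.68 V ≥ V_ov = 1.12 V, confirming saturation.

I_D = 0.815 mA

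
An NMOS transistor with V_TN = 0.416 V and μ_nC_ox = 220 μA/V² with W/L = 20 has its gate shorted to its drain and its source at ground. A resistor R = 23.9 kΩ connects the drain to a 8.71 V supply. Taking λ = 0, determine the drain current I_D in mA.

With gate tied to drain, V_GS = V_DS ≥ V_GS − V_TN, so the device is in saturation.
k_n = μ_nC_ox · (W/L) = 4.4 mA/V².
KCL at the drain: ½ k_n (V_GS − V_TN)² = (V_DD − V_GS)/R.
Let x = V_GS − 0.416. Then 52.6 x² + x − 8.294 = 0, giving x = 0.388 V (positive root), so V_GS = 0.804 V.
I_D = (V_DD − V_GS)/R = (8.71 − 0.804) / 23.9 = 0.331 mA.

I_D = 0.331 mA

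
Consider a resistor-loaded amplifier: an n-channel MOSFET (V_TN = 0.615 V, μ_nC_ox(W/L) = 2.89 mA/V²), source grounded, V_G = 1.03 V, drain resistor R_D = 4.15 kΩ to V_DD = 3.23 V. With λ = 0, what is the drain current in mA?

V_GS = V_G = 1.03 V, so V_ov = 1.03 − 0.615 = 0.415 V.
Assume saturation: I_D = ½ k_n V_ov² = 0.5 × 2.89 × 0.415² = 0.249 mA, giving V_DS = V_DD − I_D R_D = 3.23 − 0.249 × 4.15 = 2.2 V.
V_DS = 2.2 V ≥ V_ov = 0.415 V, confirming saturation.

I_D = 0.249 mA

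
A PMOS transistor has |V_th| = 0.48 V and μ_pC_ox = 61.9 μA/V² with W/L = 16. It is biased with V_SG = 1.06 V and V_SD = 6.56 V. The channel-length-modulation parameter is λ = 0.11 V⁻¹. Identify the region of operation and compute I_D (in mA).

k_p = μ_pC_ox · (W/L) = 0.9904 mA/V².
V_ov = V_SG − |V_th| = 1.06 − 0.48 = 0.58 V.
Since V_SD = 6.56 V ≥ V_ov = 0.58 V, the device is in saturation.
I_D = ½ k_p V_ov² (1 + λ V_SD) = 0.5 × 0.9904 × 0.58² × (1 + 0.11 × 6.56) = 0.287 mA.

Saturation; I_D = 0.287 mA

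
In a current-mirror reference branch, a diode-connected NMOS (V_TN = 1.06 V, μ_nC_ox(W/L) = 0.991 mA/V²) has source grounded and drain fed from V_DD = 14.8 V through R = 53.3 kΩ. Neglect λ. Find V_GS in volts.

V_GS = 1.76 V

With gate tied to drain, V_GS = V_DS ≥ V_GS − V_TN, so the device is in saturation.
KCL at the drain: ½ k_n (V_GS − V_TN)² = (V_DD − V_GS)/R.
Let x = V_GS − 1.06. Then 26.4 x² + x − 13.74 = 0, giving x = 0.703 V (positive root), so V_GS = 1.76 V.
I_D = (V_DD − V_GS)/R = (14.8 − 1.76) / 53.3 = 0.245 mA.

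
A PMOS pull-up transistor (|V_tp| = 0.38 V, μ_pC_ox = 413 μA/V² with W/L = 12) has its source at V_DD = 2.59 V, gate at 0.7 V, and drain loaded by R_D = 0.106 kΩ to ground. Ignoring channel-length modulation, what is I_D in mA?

V_SG = V_DD − V_G = 2.59 − 0.7 = 1.89 V, so V_ov = 1.89 − 0.38 = 1.51 V.
k_p = μ_pC_ox · (W/L) = 4.956 mA/V².
Assume saturation: I_D = ½ k_p V_ov² = 0.5 × 4.956 × 1.51² = 5.65 mA, giving V_SD = V_DD − I_D R_D = 2.59 − 5.65 × 0.106 = 1.99 V.
V_SD = 1.99 V ≥ V_ov = 1.51 V, confirming saturation.

I_D = 5.65 mA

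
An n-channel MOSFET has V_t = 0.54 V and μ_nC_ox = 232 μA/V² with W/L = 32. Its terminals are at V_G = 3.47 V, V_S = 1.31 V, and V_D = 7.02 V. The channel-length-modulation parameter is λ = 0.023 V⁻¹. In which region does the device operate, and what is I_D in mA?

Saturation; I_D = 11.0 mA

V_GS = V_G − V_S = 3.47 − 1.31 = 2.16 V; V_DS = V_D − V_S = 7.02 − 1.31 = 5.71 V.
k_n = μ_nC_ox · (W/L) = 7.424 mA/V².
V_ov = V_GS − V_t = 2.16 − 0.54 = 1.62 V.
Since V_DS = 5.71 V ≥ V_ov = 1.62 V, the device is in saturation.
I_D = ½ k_n V_ov² (1 + λ V_DS) = 0.5 × 7.424 × 1.62² × (1 + 0.023 × 5.71) = 11 mA.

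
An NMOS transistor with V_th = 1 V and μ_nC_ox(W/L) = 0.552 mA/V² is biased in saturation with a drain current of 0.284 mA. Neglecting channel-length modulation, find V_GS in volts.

In saturation I_D = ½ k_n (V_GS − V_th)², so V_GS − V_th = √(2 I_D / k_n) = √(2 × 0.284 / 0.552) = 1.01 V.
V_GS = 1 + 1.01 = 2.01 V.

V_GS = 2.01 V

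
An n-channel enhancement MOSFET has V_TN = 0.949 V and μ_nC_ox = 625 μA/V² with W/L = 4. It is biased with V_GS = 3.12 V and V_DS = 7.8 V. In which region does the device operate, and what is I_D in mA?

Saturation; I_D = 5.89 mA

k_n = μ_nC_ox · (W/L) = 2.5 mA/V².
V_ov = V_GS − V_TN = 3.12 − 0.949 = 2.17 V.
Since V_DS = 7.8 V ≥ V_ov = 2.17 V, the device is in saturation.
I_D = ½ k_n V_ov² = 0.5 × 2.5 × 2.17² = 5.89 mA.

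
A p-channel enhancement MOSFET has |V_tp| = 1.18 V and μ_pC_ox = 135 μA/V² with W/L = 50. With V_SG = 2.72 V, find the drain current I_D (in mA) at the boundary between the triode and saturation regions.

I_D = 8.00 mA

At the boundary V_SD = V_ov = V_SG − |V_tp| = 2.72 − 1.18 = 1.54 V.
k_p = μ_pC_ox · (W/L) = 6.75 mA/V².
I_D = ½ k_p V_ov² = 0.5 × 6.75 × 1.54² = 8 mA.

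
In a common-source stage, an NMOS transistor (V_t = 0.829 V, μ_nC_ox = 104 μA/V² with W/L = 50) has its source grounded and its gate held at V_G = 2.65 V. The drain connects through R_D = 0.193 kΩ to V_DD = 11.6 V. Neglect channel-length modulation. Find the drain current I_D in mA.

I_D = 8.62 mA

V_GS = V_G = 2.65 V, so V_ov = 2.65 − 0.829 = 1.82 V.
k_n = μ_nC_ox · (W/L) = 5.2 mA/V².
Assume saturation: I_D = ½ k_n V_ov² = 0.5 × 5.2 × 1.82² = 8.62 mA, giving V_DS = V_DD − I_D R_D = 11.6 − 8.62 × 0.193 = 9.94 V.
V_DS = 9.94 V ≥ V_ov = 1.82 V, confirming saturation.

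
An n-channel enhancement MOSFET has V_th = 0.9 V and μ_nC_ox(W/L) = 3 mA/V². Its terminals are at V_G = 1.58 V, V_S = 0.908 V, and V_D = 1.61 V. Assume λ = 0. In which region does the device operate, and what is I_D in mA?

V_GS = V_G − V_S = 1.58 − 0.908 = 0.672 V; V_DS = V_D − V_S = 1.61 − 0.908 = 0.702 V.
V_GS = 0.672 V < V_th = 0.9 V, so the transistor is in cutoff.

Cutoff; I_D = 0 mA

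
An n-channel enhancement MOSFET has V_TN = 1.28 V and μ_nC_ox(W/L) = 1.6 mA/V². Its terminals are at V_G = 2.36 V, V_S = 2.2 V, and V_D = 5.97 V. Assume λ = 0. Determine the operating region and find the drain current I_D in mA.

V_GS = V_G − V_S = 2.36 − 2.2 = 0.16 V; V_DS = V_D − V_S = 5.97 − 2.2 = 3.77 V.
V_GS = 0.16 V < V_TN = 1.28 V, so the transistor is in cutoff.

Cutoff; I_D = 0 mA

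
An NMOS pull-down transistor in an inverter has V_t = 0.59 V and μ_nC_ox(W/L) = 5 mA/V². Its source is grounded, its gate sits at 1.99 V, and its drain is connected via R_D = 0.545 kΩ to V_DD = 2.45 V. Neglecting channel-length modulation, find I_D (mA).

V_GS = V_G = 1.99 V, so V_ov = 1.99 − 0.59 = 1.4 V.
Assume saturation: I_D = ½ k_n V_ov² = 0.5 × 5 × 1.4² = 4.9 mA, giving V_DS = V_DD − I_D R_D = 2.45 − 4.9 × 0.545 = -0.22 V.
But -0.22 V < V_ov = 1.4 V, so the device is actually in triode.
In triode I_D = k_n[V_ov V_DS − ½ V_DS²] and I_D = (V_DD − V_DS)/R_D. Equating: 1.36 V_DS² − 4.815 V_DS + 2.45 = 0, giving V_DS = 0.616 V (the root below V_ov).
I_D = (2.45 − 0.616) / 0.545 = 3.36 mA.

I_D = 3.36 mA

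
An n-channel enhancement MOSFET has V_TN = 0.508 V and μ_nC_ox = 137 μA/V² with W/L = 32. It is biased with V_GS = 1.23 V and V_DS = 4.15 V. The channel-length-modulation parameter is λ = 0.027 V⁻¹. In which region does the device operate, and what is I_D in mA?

Saturation; I_D = 1.27 mA

k_n = μ_nC_ox · (W/L) = 4.384 mA/V².
V_ov = V_GS − V_TN = 1.23 − 0.508 = 0.722 V.
Since V_DS = 4.15 V ≥ V_ov = 0.722 V, the device is in saturation.
I_D = ½ k_n V_ov² (1 + λ V_DS) = 0.5 × 4.384 × 0.722² × (1 + 0.027 × 4.15) = 1.27 mA.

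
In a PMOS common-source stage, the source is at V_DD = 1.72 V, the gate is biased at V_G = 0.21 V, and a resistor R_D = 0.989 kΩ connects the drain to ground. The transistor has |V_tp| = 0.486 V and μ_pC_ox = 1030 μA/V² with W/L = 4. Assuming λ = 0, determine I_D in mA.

I_D = 1.34 mA

V_SG = V_DD − V_G = 1.72 − 0.21 = 1.51 V, so V_ov = 1.51 − 0.486 = 1.02 V.
k_p = μ_pC_ox · (W/L) = 4.12 mA/V².
Assume saturation: I_D = ½ k_p V_ov² = 0.5 × 4.12 × 1.02² = 2.16 mA, giving V_SD = V_DD − I_D R_D = 1.72 − 2.16 × 0.989 = -0.416 V.
But -0.416 V < V_ov = 1.02 V, so the device is actually in triode.
In triode I_D = k_p[V_ov V_SD − ½ V_SD²] and I_D = (V_DD − V_SD)/R_D. Equating: 2.04 V_SD² − 5.172 V_SD + 1.72 = 0, giving V_SD = 0.394 V (the root below V_ov).
I_D = (1.72 − 0.394) / 0.989 = 1.34 mA.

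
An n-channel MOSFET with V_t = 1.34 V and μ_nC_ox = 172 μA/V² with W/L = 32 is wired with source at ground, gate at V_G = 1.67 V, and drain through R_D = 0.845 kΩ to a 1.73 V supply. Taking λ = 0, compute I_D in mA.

I_D = 0.300 mA

V_GS = V_G = 1.67 V, so V_ov = 1.67 − 1.34 = 0.33 V.
k_n = μ_nC_ox · (W/L) = 5.504 mA/V².
Assume saturation: I_D = ½ k_n V_ov² = 0.5 × 5.504 × 0.33² = 0.3 mA, giving V_DS = V_DD − I_D R_D = 1.73 − 0.3 × 0.845 = 1.48 V.
V_DS = 1.48 V ≥ V_ov = 0.33 V, confirming saturation.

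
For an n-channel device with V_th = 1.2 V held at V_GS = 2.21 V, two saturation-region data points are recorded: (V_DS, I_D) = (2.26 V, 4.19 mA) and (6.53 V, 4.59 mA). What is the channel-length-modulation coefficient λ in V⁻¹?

λ = 0.0235 V⁻¹

With V_GS fixed, I_D ∝ (1 + λ V_DS) in saturation, so I_D2/I_D1 = (1 + λ V_DS2)/(1 + λ V_DS1).
4.59/4.19 = 1.095 = (1 + 6.53 λ)/(1 + 2.26 λ).
Solving: λ (I_D1 V_DS2 − I_D2 V_DS1) = I_D2 − I_D1, so λ = (4.59 − 4.19) / (4.19 × 6.53 − 4.59 × 2.26) = 0.4 / 17 = 0.0235 V⁻¹.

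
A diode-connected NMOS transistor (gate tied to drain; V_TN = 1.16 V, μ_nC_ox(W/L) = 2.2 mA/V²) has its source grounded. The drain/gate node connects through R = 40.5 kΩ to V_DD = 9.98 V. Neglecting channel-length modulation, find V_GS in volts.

V_GS = 1.59 V

With gate tied to drain, V_GS = V_DS ≥ V_GS − V_TN, so the device is in saturation.
KCL at the drain: ½ k_n (V_GS − V_TN)² = (V_DD − V_GS)/R.
Let x = V_GS − 1.16. Then 44.6 x² + x − 8.82 = 0, giving x = 0.434 V (positive root), so V_GS = 1.59 V.
I_D = (V_DD − V_GS)/R = (9.98 − 1.59) / 40.5 = 0.207 mA.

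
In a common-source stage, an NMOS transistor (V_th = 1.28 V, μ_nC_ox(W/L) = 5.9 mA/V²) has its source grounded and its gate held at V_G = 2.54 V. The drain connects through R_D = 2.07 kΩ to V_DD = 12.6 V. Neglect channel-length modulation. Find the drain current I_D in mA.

I_D = 4.68 mA

V_GS = V_G = 2.54 V, so V_ov = 2.54 − 1.28 = 1.26 V.
Assume saturation: I_D = ½ k_n V_ov² = 0.5 × 5.9 × 1.26² = 4.68 mA, giving V_DS = V_DD − I_D R_D = 12.6 − 4.68 × 2.07 = 2.91 V.
V_DS = 2.91 V ≥ V_ov = 1.26 V, confirming saturation.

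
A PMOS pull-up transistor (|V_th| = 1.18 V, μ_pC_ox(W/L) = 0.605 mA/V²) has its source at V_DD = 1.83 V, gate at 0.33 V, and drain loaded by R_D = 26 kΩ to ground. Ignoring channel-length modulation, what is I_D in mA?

I_D = 0.0310 mA

V_SG = V_DD − V_G = 1.83 − 0.33 = 1.5 V, so V_ov = 1.5 − 1.18 = 0.32 V.
Assume saturation: I_D = ½ k_p V_ov² = 0.5 × 0.605 × 0.32² = 0.031 mA, giving V_SD = V_DD − I_D R_D = 1.83 − 0.031 × 26 = 1.02 V.
V_SD = 1.02 V ≥ V_ov = 0.32 V, confirming saturation.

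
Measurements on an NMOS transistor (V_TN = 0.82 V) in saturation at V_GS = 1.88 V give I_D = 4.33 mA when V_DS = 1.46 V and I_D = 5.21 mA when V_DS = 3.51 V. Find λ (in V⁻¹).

With V_GS fixed, I_D ∝ (1 + λ V_DS) in saturation, so I_D2/I_D1 = (1 + λ V_DS2)/(1 + λ V_DS1).
5.21/4.33 = 1.203 = (1 + 3.51 λ)/(1 + 1.46 λ).
Solving: λ (I_D1 V_DS2 − I_D2 V_DS1) = I_D2 − I_D1, so λ = (5.21 − 4.33) / (4.33 × 3.51 − 5.21 × 1.46) = 0.88 / 7.59 = 0.116 V⁻¹.

λ = 0.116 V⁻¹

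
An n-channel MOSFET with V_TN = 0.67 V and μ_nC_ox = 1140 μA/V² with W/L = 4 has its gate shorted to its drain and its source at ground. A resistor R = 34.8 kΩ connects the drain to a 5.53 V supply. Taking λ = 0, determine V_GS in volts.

V_GS = 0.911 V

With gate tied to drain, V_GS = V_DS ≥ V_GS − V_TN, so the device is in saturation.
k_n = μ_nC_ox · (W/L) = 4.56 mA/V².
KCL at the drain: ½ k_n (V_GS − V_TN)² = (V_DD − V_GS)/R.
Let x = V_GS − 0.67. Then 79.3 x² + x − 4.86 = 0, giving x = 0.241 V (positive root), so V_GS = 0.911 V.
I_D = (V_DD − V_GS)/R = (5.53 − 0.911) / 34.8 = 0.133 mA.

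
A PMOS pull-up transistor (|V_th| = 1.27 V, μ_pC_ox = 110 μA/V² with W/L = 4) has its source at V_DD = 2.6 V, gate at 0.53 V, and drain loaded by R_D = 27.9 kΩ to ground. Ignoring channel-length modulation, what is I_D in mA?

I_D = 0.0829 mA

V_SG = V_DD − V_G = 2.6 − 0.53 = 2.07 V, so V_ov = 2.07 − 1.27 = 0.8 V.
k_p = μ_pC_ox · (W/L) = 0.44 mA/V².
Assume saturation: I_D = ½ k_p V_ov² = 0.5 × 0.44 × 0.8² = 0.141 mA, giving V_SD = V_DD − I_D R_D = 2.6 − 0.141 × 27.9 = -1.33 V.
But -1.33 V < V_ov = 0.8 V, so the device is actually in triode.
In triode I_D = k_p[V_ov V_SD − ½ V_SD²] and I_D = (V_DD − V_SD)/R_D. Equating: 6.14 V_SD² − 10.82 V_SD + 2.6 = 0, giving V_SD = 0.287 V (the root below V_ov).
I_D = (2.6 − 0.287) / 27.9 = 0.0829 mA.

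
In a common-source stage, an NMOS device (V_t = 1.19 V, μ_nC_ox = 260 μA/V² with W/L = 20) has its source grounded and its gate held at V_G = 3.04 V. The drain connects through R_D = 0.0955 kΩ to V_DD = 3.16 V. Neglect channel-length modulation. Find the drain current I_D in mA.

I_D = 8.90 mA

V_GS = V_G = 3.04 V, so V_ov = 3.04 − 1.19 = 1.85 V.
k_n = μ_nC_ox · (W/L) = 5.2 mA/V².
Assume saturation: I_D = ½ k_n V_ov² = 0.5 × 5.2 × 1.85² = 8.9 mA, giving V_DS = V_DD − I_D R_D = 3.16 − 8.9 × 0.0955 = 2.31 V.
V_DS = 2.31 V ≥ V_ov = 1.85 V, confirming saturation.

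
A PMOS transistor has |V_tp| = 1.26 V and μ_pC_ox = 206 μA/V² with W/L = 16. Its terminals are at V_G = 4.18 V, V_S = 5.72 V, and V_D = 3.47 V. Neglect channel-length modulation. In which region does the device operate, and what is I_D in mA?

Saturation; I_D = 0.129 mA

V_SG = V_S − V_G = 5.72 − 4.18 = 1.54 V; V_SD = V_S − V_D = 5.72 − 3.47 = 2.25 V.
k_p = μ_pC_ox · (W/L) = 3.296 mA/V².
V_ov = V_SG − |V_tp| = 1.54 − 1.26 = 0.28 V.
Since V_SD = 2.25 V ≥ V_ov = 0.28 V, the device is in saturation.
I_D = ½ k_p V_ov² = 0.5 × 3.296 × 0.28² = 0.129 mA.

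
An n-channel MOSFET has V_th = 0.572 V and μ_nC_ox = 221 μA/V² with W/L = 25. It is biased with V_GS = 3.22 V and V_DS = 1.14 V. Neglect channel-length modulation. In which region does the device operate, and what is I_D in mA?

Triode; I_D = 13.1 mA

k_n = μ_nC_ox · (W/L) = 5.525 mA/V².
V_ov = V_GS − V_th = 3.22 − 0.572 = 2.65 V.
Since V_DS = 1.14 V < V_ov = 2.65 V, the device is in the triode region.
I_D = k_n [V_ov · V_DS − ½ V_DS²] = 5.525 × [2.65 × 1.14 − 0.5 × 1.14²] = 13.1 mA.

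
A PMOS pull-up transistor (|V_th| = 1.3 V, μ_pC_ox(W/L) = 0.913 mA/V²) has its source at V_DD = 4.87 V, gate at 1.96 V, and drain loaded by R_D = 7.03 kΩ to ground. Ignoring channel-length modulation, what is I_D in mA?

I_D = 0.622 mA

V_SG = V_DD − V_G = 4.87 − 1.96 = 2.91 V, so V_ov = 2.91 − 1.3 = 1.61 V.
Assume saturation: I_D = ½ k_p V_ov² = 0.5 × 0.913 × 1.61² = 1.18 mA, giving V_SD = V_DD − I_D R_D = 4.87 − 1.18 × 7.03 = -3.45 V.
But -3.45 V < V_ov = 1.61 V, so the device is actually in triode.
In triode I_D = k_p[V_ov V_SD − ½ V_SD²] and I_D = (V_DD − V_SD)/R_D. Equating: 3.21 V_SD² − 11.33 V_SD + 4.87 = 0, giving V_SD = 0.501 V (the root below V_ov).
I_D = (4.87 − 0.501) / 7.03 = 0.622 mA.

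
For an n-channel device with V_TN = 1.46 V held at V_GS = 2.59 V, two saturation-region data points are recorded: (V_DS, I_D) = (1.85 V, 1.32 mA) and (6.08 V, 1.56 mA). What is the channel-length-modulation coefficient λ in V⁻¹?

With V_GS fixed, I_D ∝ (1 + λ V_DS) in saturation, so I_D2/I_D1 = (1 + λ V_DS2)/(1 + λ V_DS1).
1.56/1.32 = 1.182 = (1 + 6.08 λ)/(1 + 1.85 λ).
Solving: λ (I_D1 V_DS2 − I_D2 V_DS1) = I_D2 − I_D1, so λ = (1.56 − 1.32) / (1.32 × 6.08 − 1.56 × 1.85) = 0.24 / 5.14 = 0.0467 V⁻¹.

λ = 0.0467 V⁻¹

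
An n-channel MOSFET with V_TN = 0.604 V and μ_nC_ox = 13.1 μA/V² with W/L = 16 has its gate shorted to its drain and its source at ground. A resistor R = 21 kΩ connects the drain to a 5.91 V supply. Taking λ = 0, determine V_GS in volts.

With gate tied to drain, V_GS = V_DS ≥ V_GS − V_TN, so the device is in saturation.
k_n = μ_nC_ox · (W/L) = 0.2096 mA/V².
KCL at the drain: ½ k_n (V_GS − V_TN)² = (V_DD − V_GS)/R.
Let x = V_GS − 0.604. Then 2.2 x² + x − 5.306 = 0, giving x = 1.34 V (positive root), so V_GS = 1.95 V.
I_D = (V_DD − V_GS)/R = (5.91 − 1.95) / 21 = 0.189 mA.

V_GS = 1.95 V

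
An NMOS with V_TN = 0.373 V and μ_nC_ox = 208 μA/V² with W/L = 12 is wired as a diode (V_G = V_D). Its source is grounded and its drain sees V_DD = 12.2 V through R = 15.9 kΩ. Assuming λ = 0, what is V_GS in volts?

With gate tied to drain, V_GS = V_DS ≥ V_GS − V_TN, so the device is in saturation.
k_n = μ_nC_ox · (W/L) = 2.496 mA/V².
KCL at the drain: ½ k_n (V_GS − V_TN)² = (V_DD − V_GS)/R.
Let x = V_GS − 0.373. Then 19.8 x² + x − 11.83 = 0, giving x = 0.747 V (positive root), so V_GS = 1.12 V.
I_D = (V_DD − V_GS)/R = (12.2 − 1.12) / 15.9 = 0.697 mA.

V_GS = 1.12 V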